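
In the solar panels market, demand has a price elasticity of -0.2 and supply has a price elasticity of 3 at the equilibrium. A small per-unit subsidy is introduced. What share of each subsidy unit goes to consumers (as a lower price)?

For a small subsidy around the equilibrium, the benefit split depends on the relative slopes, which at a point are proportional to the elasticities.
Buyer share = εs/(εs + |εd|) = 3/(3 + 0.2) = 0.9375; seller share = |εd|/(εs + |εd|) = 0.0625.

Consumer share = 0.9375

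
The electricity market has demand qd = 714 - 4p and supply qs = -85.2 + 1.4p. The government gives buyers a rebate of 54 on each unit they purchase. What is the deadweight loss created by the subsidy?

Pre-subsidy: 714 - 4p = -85.2 + 1.4p gives p* = 148, q* = 122.
With the rebate, buyers effectively pay pb = ps − 54, where ps is the price sellers receive.
Demand in terms of ps becomes qd = 714 − 4(ps − 54) = 930 - 4ps. Setting this equal to supply: 930 - 4ps = -85.2 + 1.4ps, so ps = 188.
Buyers pay pb = 188 − 54 = 134; q' = -85.2 + 1.4·188 = 178.
The subsidy expands output by 178 − 122 = 56 past the efficient level; on those units the gap between marginal cost and willingness to pay runs from 0 up to 54.
DWL = ½ × 54 × 56 = 1512.

Deadweight loss = 1512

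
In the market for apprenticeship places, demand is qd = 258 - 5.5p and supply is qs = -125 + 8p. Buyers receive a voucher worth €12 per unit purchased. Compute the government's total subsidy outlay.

Government cost = 15236/9

Pre-subsidy: 258 - 5.5p = -125 + 8p gives p* = 766/27, q* = 2753/27.
With the rebate, buyers effectively pay pb = ps − 12, where ps is the price sellers receive.
Demand in terms of ps becomes qd = 258 − 5.5(ps − 12) = 324 - 5.5ps. Setting this equal to supply: 324 - 5.5ps = -125 + 8ps, so ps = 898/27.
Buyers pay pb = 898/27 − 12 = 574/27; q' = -125 + 8·(898/27) = 3809/27.
Government outlay = subsidy × quantity = 12 × 3809/27 = 15236/9.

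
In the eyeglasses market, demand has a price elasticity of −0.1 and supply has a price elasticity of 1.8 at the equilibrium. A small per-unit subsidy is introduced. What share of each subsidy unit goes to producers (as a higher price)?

For a small subsidy around the equilibrium, the benefit split depends on the relative slopes, which at a point are proportional to the elasticities.
Buyer share = εs/(εs + |εd|) = 1.8/(1.8 + 0.1) = 18/19; seller share = |εd|/(εs + |εd|) = 1/19.
So producers capture 1/19 of the subsidy.

Producer share = 1/19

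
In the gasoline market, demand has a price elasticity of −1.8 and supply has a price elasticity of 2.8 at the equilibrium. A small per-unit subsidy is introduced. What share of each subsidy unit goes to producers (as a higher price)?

For a small subsidy around the equilibrium, the benefit split depends on the relative slopes, which at a point are proportional to the elasticities.
Buyer share = εs/(εs + |εd|) = 2.8/(2.8 + 1.8) = 14/23; seller share = |εd|/(εs + |εd|) = 9/23.
So producers capture 9/23 of the subsidy.

Producer share = 9/23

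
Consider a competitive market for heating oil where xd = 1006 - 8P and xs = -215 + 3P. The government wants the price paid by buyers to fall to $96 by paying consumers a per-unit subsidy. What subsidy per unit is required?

Required subsidy s = $55 per unit

At a buyer price of 96, quantity demanded is 1006 − 8·96 = 238.
Sellers supply 238 only when they receive Ps with -215 + 3·Ps = 238, i.e. Ps = 151.
s = Ps − Pb = 151 − 96 = 55.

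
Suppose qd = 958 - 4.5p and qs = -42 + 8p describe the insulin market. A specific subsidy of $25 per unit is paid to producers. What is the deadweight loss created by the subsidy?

Deadweight loss = $900

Pre-subsidy: 958 - 4.5p = -42 + 8p gives p* = 80, q* = 598.
With the subsidy, sellers receive ps = pb + 25 for each unit, where pb is the price buyers pay.
Supply in terms of pb becomes qs = -42 + 8(pb + 25) = 158 + 8pb. Setting this equal to demand: 958 - 4.5pb = 158 + 8pb, so pb = 64.
Sellers receive ps = 64 + 25 = 89; q' = 958 − 4.5·64 = 670.
The subsidy expands output by 670 − 598 = 72 past the efficient level; on those units the gap between marginal cost and willingness to pay runs from 0 up to 25.
DWL = ½ × 25 × 72 = 900.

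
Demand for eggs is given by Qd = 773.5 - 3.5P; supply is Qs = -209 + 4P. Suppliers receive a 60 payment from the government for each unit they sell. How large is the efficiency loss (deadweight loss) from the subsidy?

Deadweight loss = 3360

Pre-subsidy: 773.5 - 3.5P = -209 + 4P gives P* = 131, Q* = 315.
With the subsidy, sellers receive Ps = Pb + 60 for each unit, where Pb is the price buyers pay.
Supply in terms of Pb becomes Qs = -209 + 4(Pb + 60) = 31 + 4Pb. Setting this equal to demand: 773.5 - 3.5Pb = 31 + 4Pb, so Pb = 99.
Sellers receive Ps = 99 + 60 = 159; Q' = 773.5 − 3.5·99 = 427.
The subsidy expands output by 427 − 315 = 112 past the efficient level; on those units the gap between marginal cost and willingness to pay runs from 0 up to 60.
DWL = ½ × 60 × 112 = 3360.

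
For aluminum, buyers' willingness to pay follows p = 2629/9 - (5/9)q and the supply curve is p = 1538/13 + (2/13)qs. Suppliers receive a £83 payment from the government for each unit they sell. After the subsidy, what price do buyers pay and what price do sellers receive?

Pre-subsidy: 2629/9 - (5/9)q = 1538/13 + (2/13)q gives q* = 245 and p* = 156.
With the subsidy, sellers receive ps = pb + 83 for each unit, where pb is the price buyers pay.
On the curves, pb = 2629/9 - (5/9)q and ps = 1538/13 + (2/13)q; the wedge ps − pb = 83 gives 1538/13 + (2/13)q − (2629/9 - (5/9)q) = 83, so q' = 362.
Then pb = 2629/9 − (5/9)·362 = 91 and ps = 1538/13 + (2/13)·362 = 174.

Buyers pay £91; sellers receive £174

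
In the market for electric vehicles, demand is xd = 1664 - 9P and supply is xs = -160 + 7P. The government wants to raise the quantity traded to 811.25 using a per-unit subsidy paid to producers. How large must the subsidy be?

Required subsidy s = 44 per unit

At x = 811.25, invert demand for the buyer price: Pb = (1664 − 811.25)/9 = 94.75; invert supply for the seller price: Ps = (811.25 − (-160))/7 = 138.75.
The subsidy must fill the gap: s = Ps − Pb = 138.75 − 94.75 = 44.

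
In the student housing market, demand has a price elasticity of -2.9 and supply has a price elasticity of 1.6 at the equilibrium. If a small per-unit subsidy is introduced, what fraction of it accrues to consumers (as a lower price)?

Consumer share = 16/45

For a small subsidy around the equilibrium, the benefit split depends on the relative slopes, which at a point are proportional to the elasticities.
Buyer share = εs/(εs + |εd|) = 1.6/(1.6 + 2.9) = 16/45; seller share = |εd|/(εs + |εd|) = 29/45.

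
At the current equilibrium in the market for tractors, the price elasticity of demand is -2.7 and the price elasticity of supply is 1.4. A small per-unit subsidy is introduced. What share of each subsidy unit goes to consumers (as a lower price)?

For a small subsidy around the equilibrium, the benefit split depends on the relative slopes, which at a point are proportional to the elasticities.
Buyer share = εs/(εs + |εd|) = 1.4/(1.4 + 2.7) = 14/41; seller share = |εd|/(εs + |εd|) = 27/41.

Consumer share = 14/41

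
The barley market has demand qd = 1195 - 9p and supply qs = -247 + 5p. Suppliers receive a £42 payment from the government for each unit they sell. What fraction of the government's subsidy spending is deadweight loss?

DWL / government spending = 135/806

Pre-subsidy: 1195 - 9p = -247 + 5p gives p* = 103, q* = 268.
With the subsidy, sellers receive ps = pb + 42 for each unit, where pb is the price buyers pay.
Supply in terms of pb becomes qs = -247 + 5(pb + 42) = -37 + 5pb. Setting this equal to demand: 1195 - 9pb = -37 + 5pb, so pb = 88.
Sellers receive ps = 88 + 42 = 130; q' = 1195 − 9·88 = 403.
ΔCS = ½(268 + 403)(103 − 88) = 5032.5; ΔPS = ½(268 + 403)(130 − 103) = 9058.5.
Government spending = 42 × 403 = 16926.
DWL = ½ × 42 × (403 − 268) = 2835; fraction = 2835 / 16926 = 135/806.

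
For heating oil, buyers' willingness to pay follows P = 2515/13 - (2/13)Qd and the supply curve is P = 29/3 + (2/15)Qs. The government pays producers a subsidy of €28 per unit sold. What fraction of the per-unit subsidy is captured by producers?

Producer share = 13/28

Pre-subsidy: 2515/13 - (2/13)Q = 29/3 + (2/15)Q gives Q* = 640 and P* = 95.
With the subsidy, sellers receive Ps = Pb + 28 for each unit, where Pb is the price buyers pay.
On the curves, Pb = 2515/13 - (2/13)Q and Ps = 29/3 + (2/15)Q; the wedge Ps − Pb = 28 gives 29/3 + (2/15)Q − (2515/13 - (2/13)Q) = 28, so Q' = 737.5.
Then Pb = 2515/13 − (2/13)·737.5 = 80 and Ps = 29/3 + (2/15)·737.5 = 108.
Buyers' price falls by P* − Pb = 95 − 80 = 15; sellers' price rises by Ps − P* = 108 − 95 = 13.
So producers capture 13/28 = 13/28 of each unit of subsidy.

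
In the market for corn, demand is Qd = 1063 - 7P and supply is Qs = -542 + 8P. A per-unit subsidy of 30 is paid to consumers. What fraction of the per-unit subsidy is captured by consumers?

Consumer share = 8/15

Pre-subsidy: 1063 - 7P = -542 + 8P gives P* = 107, Q* = 314.
With the rebate, buyers effectively pay Pb = Ps − 30, where Ps is the price sellers receive.
Demand in terms of Ps becomes Qd = 1063 − 7(Ps − 30) = 1273 - 7Ps. Setting this equal to supply: 1273 - 7Ps = -542 + 8Ps, so Ps = 121.
Buyers pay Pb = 121 − 30 = 91; Q' = -542 + 8·121 = 426.
Buyers' price falls by P* − Pb = 107 − 91 = 16; sellers' price rises by Ps − P* = 121 − 107 = 14.
So consumers capture 16/30 = 8/15 of each unit of subsidy.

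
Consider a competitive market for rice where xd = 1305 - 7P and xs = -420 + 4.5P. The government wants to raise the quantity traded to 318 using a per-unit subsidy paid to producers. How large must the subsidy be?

Required subsidy s = 23 per unit

At x = 318, invert demand for the buyer price: Pb = (1305 − 318)/7 = 141; invert supply for the seller price: Ps = (318 − (-420))/4.5 = 164.
The subsidy must fill the gap: s = Ps − Pb = 164 − 141 = 23.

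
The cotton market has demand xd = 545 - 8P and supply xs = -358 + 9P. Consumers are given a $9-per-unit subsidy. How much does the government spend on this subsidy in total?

Government cost = 24201/17

Pre-subsidy: 545 - 8P = -358 + 9P gives P* = 903/17, x* = 2041/17.
With the rebate, buyers effectively pay Pb = Ps − 9, where Ps is the price sellers receive.
Demand in terms of Ps becomes xd = 545 − 8(Ps − 9) = 617 - 8Ps. Setting this equal to supply: 617 - 8Ps = -358 + 9Ps, so Ps = 975/17.
Buyers pay Pb = 975/17 − 9 = 822/17; x' = -358 + 9·(975/17) = 2689/17.
Government outlay = subsidy × quantity = 9 × 2689/17 = 24201/17.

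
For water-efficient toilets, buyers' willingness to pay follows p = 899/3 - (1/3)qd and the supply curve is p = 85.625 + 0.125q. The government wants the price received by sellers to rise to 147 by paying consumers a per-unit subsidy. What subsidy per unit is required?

Required subsidy s = 11 per unit

At a seller price of 147, quantity supplied is -685 + 8·147 = 491.
Buyers absorb 491 only when they pay pb = 899/3 − (1/3)·491 = 136.
s = ps − pb = 147 − 136 = 11.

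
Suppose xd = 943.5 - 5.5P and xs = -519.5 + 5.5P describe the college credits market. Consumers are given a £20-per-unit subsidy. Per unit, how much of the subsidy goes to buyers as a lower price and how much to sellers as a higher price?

Pre-subsidy: 943.5 - 5.5P = -519.5 + 5.5P gives P* = 133, x* = 212.
With the rebate, buyers effectively pay Pb = Ps − 20, where Ps is the price sellers receive.
Demand in terms of Ps becomes xd = 943.5 − 5.5(Ps − 20) = 1053.5 - 5.5Ps. Setting this equal to supply: 1053.5 - 5.5Ps = -519.5 + 5.5Ps, so Ps = 143.
Buyers pay Pb = 143 − 20 = 123; x' = -519.5 + 5.5·143 = 267.
Buyers' price falls by P* − Pb = 133 − 123 = 10; sellers' price rises by Ps − P* = 143 − 133 = 10.

Buyers gain £10 per unit; sellers gain £10 per unit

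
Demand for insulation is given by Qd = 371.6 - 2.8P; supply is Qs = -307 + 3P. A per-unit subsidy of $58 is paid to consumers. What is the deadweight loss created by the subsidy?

Pre-subsidy: 371.6 - 2.8P = -307 + 3P gives P* = 117, Q* = 44.
With the rebate, buyers effectively pay Pb = Ps − 58, where Ps is the price sellers receive.
Demand in terms of Ps becomes Qd = 371.6 − 2.8(Ps − 58) = 534 - 2.8Ps. Setting this equal to supply: 534 - 2.8Ps = -307 + 3Ps, so Ps = 145.
Buyers pay Pb = 145 − 58 = 87; Q' = -307 + 3·145 = 128.
The subsidy expands output by 128 − 44 = 84 past the efficient level; on those units the gap between marginal cost and willingness to pay runs from 0 up to 58.
DWL = ½ × 58 × 84 = 2436.

Deadweight loss = $2436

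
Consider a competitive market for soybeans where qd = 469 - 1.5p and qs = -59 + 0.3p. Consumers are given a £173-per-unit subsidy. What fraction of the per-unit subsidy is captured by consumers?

Pre-subsidy: 469 - 1.5p = -59 + 0.3p gives p* = 880/3, q* = 29.
With the rebate, buyers effectively pay pb = ps − 173, where ps is the price sellers receive.
Demand in terms of ps becomes qd = 469 − 1.5(ps − 173) = 728.5 - 1.5ps. Setting this equal to supply: 728.5 - 1.5ps = -59 + 0.3ps, so ps = 437.5.
Buyers pay pb = 437.5 − 173 = 264.5; q' = -59 + 0.3·437.5 = 72.25.
Buyers' price falls by p* − pb = 880/3 − 264.5 = 173/6; sellers' price rises by ps − p* = 437.5 − 880/3 = 865/6.
So consumers capture (173/6)/173 = 1/6 of each unit of subsidy.

Consumer share = 1/6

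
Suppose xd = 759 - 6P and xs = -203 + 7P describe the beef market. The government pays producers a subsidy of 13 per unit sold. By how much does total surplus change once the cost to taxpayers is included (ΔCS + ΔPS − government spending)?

Pre-subsidy: 759 - 6P = -203 + 7P gives P* = 74, x* = 315.
With the subsidy, sellers receive Ps = Pb + 13 for each unit, where Pb is the price buyers pay.
Supply in terms of Pb becomes xs = -203 + 7(Pb + 13) = -112 + 7Pb. Setting this equal to demand: 759 - 6Pb = -112 + 7Pb, so Pb = 67.
Sellers receive Ps = 67 + 13 = 80; x' = 759 − 6·67 = 357.
ΔCS = ½(315 + 357)(74 − 67) = 2352; ΔPS = ½(315 + 357)(80 − 74) = 2016.
Government spending = 13 × 357 = 4641.
Net change = 2352 + 2016 − 4641 = -273. The loss equals the DWL triangle ½·13·42.

Net change in total surplus = -273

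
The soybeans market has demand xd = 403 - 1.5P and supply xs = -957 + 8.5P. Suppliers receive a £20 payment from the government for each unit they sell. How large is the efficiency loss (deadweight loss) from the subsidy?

Pre-subsidy: 403 - 1.5P = -957 + 8.5P gives P* = 136, x* = 199.
With the subsidy, sellers receive Ps = Pb + 20 for each unit, where Pb is the price buyers pay.
Supply in terms of Pb becomes xs = -957 + 8.5(Pb + 20) = -787 + 8.5Pb. Setting this equal to demand: 403 - 1.5Pb = -787 + 8.5Pb, so Pb = 119.
Sellers receive Ps = 119 + 20 = 139; x' = 403 − 1.5·119 = 224.5.
The subsidy expands output by 224.5 − 199 = 25.5 past the efficient level; on those units the gap between marginal cost and willingness to pay runs from 0 up to 20.
DWL = ½ × 20 × 25.5 = 255.

Deadweight loss = £255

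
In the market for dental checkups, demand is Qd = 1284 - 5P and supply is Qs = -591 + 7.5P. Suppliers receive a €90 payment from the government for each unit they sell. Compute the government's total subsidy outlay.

Pre-subsidy: 1284 - 5P = -591 + 7.5P gives P* = 150, Q* = 534.
With the subsidy, sellers receive Ps = Pb + 90 for each unit, where Pb is the price buyers pay.
Supply in terms of Pb becomes Qs = -591 + 7.5(Pb + 90) = 84 + 7.5Pb. Setting this equal to demand: 1284 - 5Pb = 84 + 7.5Pb, so Pb = 96.
Sellers receive Ps = 96 + 90 = 186; Q' = 1284 − 5·96 = 804.
Government outlay = subsidy × quantity = 90 × 804 = 72360.

Government cost = €72360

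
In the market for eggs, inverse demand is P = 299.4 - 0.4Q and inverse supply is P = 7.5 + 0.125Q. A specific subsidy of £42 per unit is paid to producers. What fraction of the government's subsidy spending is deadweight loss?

DWL / government spending = 10/159

Pre-subsidy: 299.4 - 0.4Q = 7.5 + 0.125Q gives Q* = 556 and P* = 77.
With the subsidy, sellers receive Ps = Pb + 42 for each unit, where Pb is the price buyers pay.
On the curves, Pb = 299.4 - 0.4Q and Ps = 7.5 + 0.125Q; the wedge Ps − Pb = 42 gives 7.5 + 0.125Q − (299.4 - 0.4Q) = 42, so Q' = 636.
Then Pb = 299.4 − 0.4·636 = 45 and Ps = 7.5 + 0.125·636 = 87.
ΔCS = ½(556 + 636)(77 − 45) = 19072; ΔPS = ½(556 + 636)(87 − 77) = 5960.
Government spending = 42 × 636 = 26712.
DWL = ½ × 42 × (636 − 556) = 1680; fraction = 1680 / 26712 = 10/159.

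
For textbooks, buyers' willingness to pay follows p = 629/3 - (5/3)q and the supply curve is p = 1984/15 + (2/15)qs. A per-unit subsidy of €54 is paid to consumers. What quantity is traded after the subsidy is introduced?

q' = 73

Pre-subsidy: 629/3 - (5/3)q = 1984/15 + (2/15)q gives q* = 43 and p* = 138.
With the rebate, buyers effectively pay pb = ps − 54, where ps is the price sellers receive.
On the curves, pb = 629/3 - (5/3)q and ps = 1984/15 + (2/15)q; the wedge ps − pb = 54 gives 1984/15 + (2/15)q − (629/3 - (5/3)q) = 54, so q' = 73.
Then pb = 629/3 − (5/3)·73 = 88 and ps = 1984/15 + (2/15)·73 = 142.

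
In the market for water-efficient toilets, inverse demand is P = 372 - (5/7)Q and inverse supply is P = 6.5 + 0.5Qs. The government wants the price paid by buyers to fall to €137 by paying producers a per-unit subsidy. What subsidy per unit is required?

At a buyer price of 137, quantity demanded is 520.8 − 1.4·137 = 329.
Sellers supply 329 only when they receive Ps = 6.5 + 0.5·329 = 171.
s = Ps − Pb = 171 − 137 = 34.

Required subsidy s = €34 per unit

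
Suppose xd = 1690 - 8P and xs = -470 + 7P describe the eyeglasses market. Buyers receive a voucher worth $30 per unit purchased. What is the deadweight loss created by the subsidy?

Deadweight loss = $1680

Pre-subsidy: 1690 - 8P = -470 + 7P gives P* = 144, x* = 538.
With the rebate, buyers effectively pay Pb = Ps − 30, where Ps is the price sellers receive.
Demand in terms of Ps becomes xd = 1690 − 8(Ps − 30) = 1930 - 8Ps. Setting this equal to supply: 1930 - 8Ps = -470 + 7Ps, so Ps = 160.
Buyers pay Pb = 160 − 30 = 130; x' = -470 + 7·160 = 650.
The subsidy expands output by 650 − 538 = 112 past the efficient level; on those units the gap between marginal cost and willingness to pay runs from 0 up to 30.
DWL = ½ × 30 × 112 = 1680.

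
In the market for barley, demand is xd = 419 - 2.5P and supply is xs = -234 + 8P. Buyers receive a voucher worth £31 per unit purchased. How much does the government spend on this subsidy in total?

Government cost = 69998/7

Pre-subsidy: 419 - 2.5P = -234 + 8P gives P* = 1306/21, x* = 5534/21.
With the rebate, buyers effectively pay Pb = Ps − 31, where Ps is the price sellers receive.
Demand in terms of Ps becomes xd = 419 − 2.5(Ps − 31) = 496.5 - 2.5Ps. Setting this equal to supply: 496.5 - 2.5Ps = -234 + 8Ps, so Ps = 487/7.
Buyers pay Pb = 487/7 − 31 = 270/7; x' = -234 + 8·(487/7) = 2258/7.
Government outlay = subsidy × quantity = 31 × 2258/7 = 69998/7.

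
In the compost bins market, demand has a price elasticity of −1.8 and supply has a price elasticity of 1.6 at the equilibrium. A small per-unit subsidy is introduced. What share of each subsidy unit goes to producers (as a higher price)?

Producer share = 9/17

For a small subsidy around the equilibrium, the benefit split depends on the relative slopes, which at a point are proportional to the elasticities.
Buyer share = εs/(εs + |εd|) = 1.6/(1.6 + 1.8) = 8/17; seller share = |εd|/(εs + |εd|) = 9/17.
So producers capture 9/17 of the subsidy.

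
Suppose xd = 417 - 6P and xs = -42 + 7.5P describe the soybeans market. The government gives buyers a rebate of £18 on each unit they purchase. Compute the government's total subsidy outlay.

Pre-subsidy: 417 - 6P = -42 + 7.5P gives P* = 34, x* = 213.
With the rebate, buyers effectively pay Pb = Ps − 18, where Ps is the price sellers receive.
Demand in terms of Ps becomes xd = 417 − 6(Ps − 18) = 525 - 6Ps. Setting this equal to supply: 525 - 6Ps = -42 + 7.5Ps, so Ps = 42.
Buyers pay Pb = 42 − 18 = 24; x' = -42 + 7.5·42 = 273.
Government outlay = subsidy × quantity = 18 × 273 = 4914.

Government cost = £4914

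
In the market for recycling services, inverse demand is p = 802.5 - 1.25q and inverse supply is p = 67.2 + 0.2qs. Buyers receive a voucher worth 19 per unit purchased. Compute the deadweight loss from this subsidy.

Deadweight loss = 3610/29

Pre-subsidy: 802.5 - 1.25q = 67.2 + 0.2q gives q* = 14706/29 and p* = 4890/29.
With the rebate, buyers effectively pay pb = ps − 19, where ps is the price sellers receive.
On the curves, pb = 802.5 - 1.25q and ps = 67.2 + 0.2q; the wedge ps − pb = 19 gives 67.2 + 0.2q − (802.5 - 1.25q) = 19, so q' = 15086/29.
Then pb = 802.5 − 1.25·(15086/29) = 4415/29 and ps = 67.2 + 0.2·(15086/29) = 4966/29.
The subsidy expands output by 15086/29 − 14706/29 = 380/29 past the efficient level; on those units the gap between marginal cost and willingness to pay runs from 0 up to 19.
DWL = ½ × 19 × 380/29 = 3610/29.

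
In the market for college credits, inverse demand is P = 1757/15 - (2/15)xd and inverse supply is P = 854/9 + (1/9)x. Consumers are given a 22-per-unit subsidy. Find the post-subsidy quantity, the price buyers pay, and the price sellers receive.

x' = 181; buyers pay 93; sellers receive 115

Pre-subsidy: 1757/15 - (2/15)x = 854/9 + (1/9)x gives x* = 91 and P* = 105.
With the rebate, buyers effectively pay Pb = Ps − 22, where Ps is the price sellers receive.
On the curves, Pb = 1757/15 - (2/15)x and Ps = 854/9 + (1/9)x; the wedge Ps − Pb = 22 gives 854/9 + (1/9)x − (1757/15 - (2/15)x) = 22, so x' = 181.
Then Pb = 1757/15 − (2/15)·181 = 93 and Ps = 854/9 + (1/9)·181 = 115.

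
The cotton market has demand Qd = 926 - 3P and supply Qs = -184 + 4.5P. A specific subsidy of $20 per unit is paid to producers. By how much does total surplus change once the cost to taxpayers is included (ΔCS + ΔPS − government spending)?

Net change in total surplus = -$360

Pre-subsidy: 926 - 3P = -184 + 4.5P gives P* = 148, Q* = 482.
With the subsidy, sellers receive Ps = Pb + 20 for each unit, where Pb is the price buyers pay.
Supply in terms of Pb becomes Qs = -184 + 4.5(Pb + 20) = -94 + 4.5Pb. Setting this equal to demand: 926 - 3Pb = -94 + 4.5Pb, so Pb = 136.
Sellers receive Ps = 136 + 20 = 156; Q' = 926 − 3·136 = 518.
ΔCS = ½(482 + 518)(148 − 136) = 6000; ΔPS = ½(482 + 518)(156 − 148) = 4000.
Government spending = 20 × 518 = 10360.
Net change = 6000 + 4000 − 10360 = -360. The loss equals the DWL triangle ½·20·36.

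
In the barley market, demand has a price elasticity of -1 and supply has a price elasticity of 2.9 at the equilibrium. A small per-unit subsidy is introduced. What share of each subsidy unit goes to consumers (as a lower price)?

Consumer share = 29/39

For a small subsidy around the equilibrium, the benefit split depends on the relative slopes, which at a point are proportional to the elasticities.
Buyer share = εs/(εs + |εd|) = 2.9/(2.9 + 1) = 29/39; seller share = |εd|/(εs + |εd|) = 10/39.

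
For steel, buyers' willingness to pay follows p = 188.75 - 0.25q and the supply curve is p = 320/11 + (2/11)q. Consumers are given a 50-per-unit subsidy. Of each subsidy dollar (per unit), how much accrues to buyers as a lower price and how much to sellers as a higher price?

Pre-subsidy: 188.75 - 0.25q = 320/11 + (2/11)q gives q* = 7025/19 and p* = 1830/19.
With the rebate, buyers effectively pay pb = ps − 50, where ps is the price sellers receive.
On the curves, pb = 188.75 - 0.25q and ps = 320/11 + (2/11)q; the wedge ps − pb = 50 gives 320/11 + (2/11)q − (188.75 - 0.25q) = 50, so q' = 9225/19.
Then pb = 188.75 − 0.25·(9225/19) = 1280/19 and ps = 320/11 + (2/11)·(9225/19) = 2230/19.
Buyers' price falls by p* − pb = 1830/19 − 1280/19 = 550/19; sellers' price rises by ps − p* = 2230/19 − 1830/19 = 400/19.

Buyers gain 550/19 per unit; sellers gain 400/19 per unit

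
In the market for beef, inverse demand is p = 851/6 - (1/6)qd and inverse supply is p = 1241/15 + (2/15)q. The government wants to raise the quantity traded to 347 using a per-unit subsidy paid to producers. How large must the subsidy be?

Required subsidy s = 45 per unit

At q = 347, from the demand curve buyers pay pb = 851/6 − (1/6)·347 = 84; from the supply curve sellers need ps = 1241/15 + (2/15)·347 = 129.
The subsidy must fill the gap: s = ps − pb = 129 − 84 = 45.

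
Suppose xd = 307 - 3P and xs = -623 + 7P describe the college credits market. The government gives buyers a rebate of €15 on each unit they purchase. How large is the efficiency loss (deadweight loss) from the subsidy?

Deadweight loss = €236.25

Pre-subsidy: 307 - 3P = -623 + 7P gives P* = 93, x* = 28.
With the rebate, buyers effectively pay Pb = Ps − 15, where Ps is the price sellers receive.
Demand in terms of Ps becomes xd = 307 − 3(Ps − 15) = 352 - 3Ps. Setting this equal to supply: 352 - 3Ps = -623 + 7Ps, so Ps = 97.5.
Buyers pay Pb = 97.5 − 15 = 82.5; x' = -623 + 7·97.5 = 59.5.
The subsidy expands output by 59.5 − 28 = 31.5 past the efficient level; on those units the gap between marginal cost and willingness to pay runs from 0 up to 15.
DWL = ½ × 15 × 31.5 = 236.25.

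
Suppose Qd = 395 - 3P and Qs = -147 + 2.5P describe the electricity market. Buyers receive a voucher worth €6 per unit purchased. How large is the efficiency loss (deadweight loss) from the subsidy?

Pre-subsidy: 395 - 3P = -147 + 2.5P gives P* = 1084/11, Q* = 1093/11.
With the rebate, buyers effectively pay Pb = Ps − 6, where Ps is the price sellers receive.
Demand in terms of Ps becomes Qd = 395 − 3(Ps − 6) = 413 - 3Ps. Setting this equal to supply: 413 - 3Ps = -147 + 2.5Ps, so Ps = 1120/11.
Buyers pay Pb = 1120/11 − 6 = 1054/11; Q' = -147 + 2.5·(1120/11) = 1183/11.
The subsidy expands output by 1183/11 − 1093/11 = 90/11 past the efficient level; on those units the gap between marginal cost and willingness to pay runs from 0 up to 6.
DWL = ½ × 6 × 90/11 = 270/11.

Deadweight loss = 270/11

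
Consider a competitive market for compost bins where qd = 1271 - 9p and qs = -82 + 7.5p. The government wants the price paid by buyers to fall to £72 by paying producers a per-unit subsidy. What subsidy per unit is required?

Required subsidy s = £22 per unit

At a buyer price of 72, quantity demanded is 1271 − 9·72 = 623.
Sellers supply 623 only when they receive ps with -82 + 7.5·ps = 623, i.e. ps = 94.
s = ps − pb = 94 − 72 = 22.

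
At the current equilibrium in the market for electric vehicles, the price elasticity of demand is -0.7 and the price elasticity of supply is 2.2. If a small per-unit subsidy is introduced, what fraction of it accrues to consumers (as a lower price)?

Consumer share = 22/29

For a small subsidy around the equilibrium, the benefit split depends on the relative slopes, which at a point are proportional to the elasticities.
Buyer share = εs/(εs + |εd|) = 2.2/(2.2 + 0.7) = 22/29; seller share = |εd|/(εs + |εd|) = 7/29.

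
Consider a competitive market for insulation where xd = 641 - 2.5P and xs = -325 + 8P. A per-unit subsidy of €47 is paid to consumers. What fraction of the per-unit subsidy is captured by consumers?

Pre-subsidy: 641 - 2.5P = -325 + 8P gives P* = 92, x* = 411.
With the rebate, buyers effectively pay Pb = Ps − 47, where Ps is the price sellers receive.
Demand in terms of Ps becomes xd = 641 − 2.5(Ps − 47) = 758.5 - 2.5Ps. Setting this equal to supply: 758.5 - 2.5Ps = -325 + 8Ps, so Ps = 2167/21.
Buyers pay Pb = 2167/21 − 47 = 1180/21; x' = -325 + 8·(2167/21) = 10511/21.
Buyers' price falls by P* − Pb = 92 − 1180/21 = 752/21; sellers' price rises by Ps − P* = 2167/21 − 92 = 235/21.
So consumers capture (752/21)/47 = 16/21 of each unit of subsidy.

Consumer share = 16/21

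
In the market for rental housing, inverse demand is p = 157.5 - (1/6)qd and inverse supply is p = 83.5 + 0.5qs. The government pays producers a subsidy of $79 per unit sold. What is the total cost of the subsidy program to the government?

Pre-subsidy: 157.5 - (1/6)q = 83.5 + 0.5q gives q* = 111 and p* = 139.
With the subsidy, sellers receive ps = pb + 79 for each unit, where pb is the price buyers pay.
On the curves, pb = 157.5 - (1/6)q and ps = 83.5 + 0.5q; the wedge ps − pb = 79 gives 83.5 + 0.5q − (157.5 - (1/6)q) = 79, so q' = 229.5.
Then pb = 157.5 − (1/6)·229.5 = 119.25 and ps = 83.5 + 0.5·229.5 = 198.25.
Government outlay = subsidy × quantity = 79 × 229.5 = 18130.5.

Government cost = $18130.5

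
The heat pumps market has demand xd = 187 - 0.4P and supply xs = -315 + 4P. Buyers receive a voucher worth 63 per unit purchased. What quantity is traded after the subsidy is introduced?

Pre-subsidy: 187 - 0.4P = -315 + 4P gives P* = 1255/11, x* = 1555/11.
With the rebate, buyers effectively pay Pb = Ps − 63, where Ps is the price sellers receive.
Demand in terms of Ps becomes xd = 187 − 0.4(Ps − 63) = 212.2 - 0.4Ps. Setting this equal to supply: 212.2 - 0.4Ps = -315 + 4Ps, so Ps = 1318/11.
Buyers pay Pb = 1318/11 − 63 = 625/11; x' = -315 + 4·(1318/11) = 1807/11.

x' = 1807/11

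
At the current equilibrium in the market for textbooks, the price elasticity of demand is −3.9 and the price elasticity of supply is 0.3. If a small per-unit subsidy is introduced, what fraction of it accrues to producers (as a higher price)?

For a small subsidy around the equilibrium, the benefit split depends on the relative slopes, which at a point are proportional to the elasticities.
Buyer share = εs/(εs + |εd|) = 0.3/(0.3 + 3.9) = 1/14; seller share = |εd|/(εs + |εd|) = 13/14.
So producers capture 13/14 of the subsidy.

Producer share = 13/14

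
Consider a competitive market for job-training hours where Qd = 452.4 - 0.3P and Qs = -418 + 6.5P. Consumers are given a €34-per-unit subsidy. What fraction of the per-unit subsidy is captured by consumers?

Consumer share = 65/68

Pre-subsidy: 452.4 - 0.3P = -418 + 6.5P gives P* = 128, Q* = 414.
With the rebate, buyers effectively pay Pb = Ps − 34, where Ps is the price sellers receive.
Demand in terms of Ps becomes Qd = 452.4 − 0.3(Ps − 34) = 462.6 - 0.3Ps. Setting this equal to supply: 462.6 - 0.3Ps = -418 + 6.5Ps, so Ps = 129.5.
Buyers pay Pb = 129.5 − 34 = 95.5; Q' = -418 + 6.5·129.5 = 423.75.
Buyers' price falls by P* − Pb = 128 − 95.5 = 32.5; sellers' price rises by Ps − P* = 129.5 − 128 = 1.5.
So consumers capture 32.5/34 = 65/68 of each unit of subsidy.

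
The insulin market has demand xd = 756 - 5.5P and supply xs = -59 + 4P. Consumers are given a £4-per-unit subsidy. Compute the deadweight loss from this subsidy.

Deadweight loss = 352/19

Pre-subsidy: 756 - 5.5P = -59 + 4P gives P* = 1630/19, x* = 5399/19.
With the rebate, buyers effectively pay Pb = Ps − 4, where Ps is the price sellers receive.
Demand in terms of Ps becomes xd = 756 − 5.5(Ps − 4) = 778 - 5.5Ps. Setting this equal to supply: 778 - 5.5Ps = -59 + 4Ps, so Ps = 1674/19.
Buyers pay Pb = 1674/19 − 4 = 1598/19; x' = -59 + 4·(1674/19) = 5575/19.
The subsidy expands output by 5575/19 − 5399/19 = 176/19 past the efficient level; on those units the gap between marginal cost and willingness to pay runs from 0 up to 4.
DWL = ½ × 4 × 176/19 = 352/19.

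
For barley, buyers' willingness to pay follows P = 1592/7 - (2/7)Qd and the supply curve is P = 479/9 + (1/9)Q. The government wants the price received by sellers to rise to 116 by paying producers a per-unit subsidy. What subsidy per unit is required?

At a seller price of 116, quantity supplied is -479 + 9·116 = 565.
Buyers absorb 565 only when they pay Pb = 1592/7 − (2/7)·565 = 66.
s = Ps − Pb = 116 − 66 = 50.

Required subsidy s = 50 per unit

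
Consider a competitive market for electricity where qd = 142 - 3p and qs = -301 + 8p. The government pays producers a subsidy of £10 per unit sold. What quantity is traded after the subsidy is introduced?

Pre-subsidy: 142 - 3p = -301 + 8p gives p* = 443/11, q* = 233/11.
With the subsidy, sellers receive ps = pb + 10 for each unit, where pb is the price buyers pay.
Supply in terms of pb becomes qs = -301 + 8(pb + 10) = -221 + 8pb. Setting this equal to demand: 142 - 3pb = -221 + 8pb, so pb = 33.
Sellers receive ps = 33 + 10 = 43; q' = 142 − 3·33 = 43.

q' = 43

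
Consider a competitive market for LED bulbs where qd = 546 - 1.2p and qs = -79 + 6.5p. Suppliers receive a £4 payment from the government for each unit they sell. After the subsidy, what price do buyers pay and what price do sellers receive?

Buyers pay 5990/77; sellers receive 6298/77

Pre-subsidy: 546 - 1.2p = -79 + 6.5p gives p* = 6250/77, q* = 34542/77.
With the subsidy, sellers receive ps = pb + 4 for each unit, where pb is the price buyers pay.
Supply in terms of pb becomes qs = -79 + 6.5(pb + 4) = -53 + 6.5pb. Setting this equal to demand: 546 - 1.2pb = -53 + 6.5pb, so pb = 5990/77.
Sellers receive ps = 5990/77 + 4 = 6298/77; q' = 546 − 1.2·(5990/77) = 34854/77.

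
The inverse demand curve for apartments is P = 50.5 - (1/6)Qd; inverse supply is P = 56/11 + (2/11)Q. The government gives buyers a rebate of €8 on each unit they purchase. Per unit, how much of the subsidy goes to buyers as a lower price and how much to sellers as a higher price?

Buyers gain 88/23 per unit; sellers gain 96/23 per unit

Pre-subsidy: 50.5 - (1/6)Q = 56/11 + (2/11)Q gives Q* = 2997/23 and P* = 662/23.
With the rebate, buyers effectively pay Pb = Ps − 8, where Ps is the price sellers receive.
On the curves, Pb = 50.5 - (1/6)Q and Ps = 56/11 + (2/11)Q; the wedge Ps − Pb = 8 gives 56/11 + (2/11)Q − (50.5 - (1/6)Q) = 8, so Q' = 3525/23.
Then Pb = 50.5 − (1/6)·(3525/23) = 574/23 and Ps = 56/11 + (2/11)·(3525/23) = 758/23.
Buyers' price falls by P* − Pb = 662/23 − 574/23 = 88/23; sellers' price rises by Ps − P* = 758/23 − 662/23 = 96/23.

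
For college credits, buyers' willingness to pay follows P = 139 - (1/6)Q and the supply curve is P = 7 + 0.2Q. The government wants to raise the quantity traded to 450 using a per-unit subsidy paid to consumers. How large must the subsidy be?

At Q = 450, from the demand curve buyers pay Pb = 139 − (1/6)·450 = 64; from the supply curve sellers need Ps = 7 + 0.2·450 = 97.
The subsidy must fill the gap: s = Ps − Pb = 97 − 64 = 33.

Required subsidy s = 33 per unit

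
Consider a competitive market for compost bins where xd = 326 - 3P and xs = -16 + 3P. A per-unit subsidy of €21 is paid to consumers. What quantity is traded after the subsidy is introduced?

x' = 186.5

Pre-subsidy: 326 - 3P = -16 + 3P gives P* = 57, x* = 155.
With the rebate, buyers effectively pay Pb = Ps − 21, where Ps is the price sellers receive.
Demand in terms of Ps becomes xd = 326 − 3(Ps − 21) = 389 - 3Ps. Setting this equal to supply: 389 - 3Ps = -16 + 3Ps, so Ps = 67.5.
Buyers pay Pb = 67.5 − 21 = 46.5; x' = -16 + 3·67.5 = 186.5.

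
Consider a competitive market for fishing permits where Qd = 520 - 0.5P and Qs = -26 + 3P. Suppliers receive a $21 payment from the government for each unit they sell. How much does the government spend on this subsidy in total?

Pre-subsidy: 520 - 0.5P = -26 + 3P gives P* = 156, Q* = 442.
With the subsidy, sellers receive Ps = Pb + 21 for each unit, where Pb is the price buyers pay.
Supply in terms of Pb becomes Qs = -26 + 3(Pb + 21) = 37 + 3Pb. Setting this equal to demand: 520 - 0.5Pb = 37 + 3Pb, so Pb = 138.
Sellers receive Ps = 138 + 21 = 159; Q' = 520 − 0.5·138 = 451.
Government outlay = subsidy × quantity = 21 × 451 = 9471.

Government cost = $9471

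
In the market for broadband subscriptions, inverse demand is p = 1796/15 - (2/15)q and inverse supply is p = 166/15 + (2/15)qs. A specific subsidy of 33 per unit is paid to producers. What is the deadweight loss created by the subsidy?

Deadweight loss = 2041.875

Pre-subsidy: 1796/15 - (2/15)q = 166/15 + (2/15)q gives q* = 407.5 and p* = 65.4.
With the subsidy, sellers receive ps = pb + 33 for each unit, where pb is the price buyers pay.
On the curves, pb = 1796/15 - (2/15)q and ps = 166/15 + (2/15)q; the wedge ps − pb = 33 gives 166/15 + (2/15)q − (1796/15 - (2/15)q) = 33, so q' = 531.25.
Then pb = 1796/15 − (2/15)·531.25 = 48.9 and ps = 166/15 + (2/15)·531.25 = 81.9.
The subsidy expands output by 531.25 − 407.5 = 123.75 past the efficient level; on those units the gap between marginal cost and willingness to pay runs from 0 up to 33.
DWL = ½ × 33 × 123.75 = 2041.875.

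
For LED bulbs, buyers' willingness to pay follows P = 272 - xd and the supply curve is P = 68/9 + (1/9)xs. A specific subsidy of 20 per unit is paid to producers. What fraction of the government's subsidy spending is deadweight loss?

DWL / government spending = 0.03515625

Pre-subsidy: 272 - x = 68/9 + (1/9)x gives x* = 238 and P* = 34.
With the subsidy, sellers receive Ps = Pb + 20 for each unit, where Pb is the price buyers pay.
On the curves, Pb = 272 - x and Ps = 68/9 + (1/9)x; the wedge Ps − Pb = 20 gives 68/9 + (1/9)x − (272 - x) = 20, so x' = 256.
Then Pb = 272 − 1·256 = 16 and Ps = 68/9 + (1/9)·256 = 36.
ΔCS = ½(238 + 256)(34 − 16) = 4446; ΔPS = ½(238 + 256)(36 − 34) = 494.
Government spending = 20 × 256 = 5120.
DWL = ½ × 20 × (256 − 238) = 180; fraction = 180 / 5120 = 0.03515625.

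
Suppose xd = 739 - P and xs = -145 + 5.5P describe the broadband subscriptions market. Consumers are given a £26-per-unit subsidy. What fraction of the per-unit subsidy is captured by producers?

Pre-subsidy: 739 - P = -145 + 5.5P gives P* = 136, x* = 603.
With the rebate, buyers effectively pay Pb = Ps − 26, where Ps is the price sellers receive.
Demand in terms of Ps becomes xd = 739 − 1(Ps − 26) = 765 - Ps. Setting this equal to supply: 765 - Ps = -145 + 5.5Ps, so Ps = 140.
Buyers pay Pb = 140 − 26 = 114; x' = -145 + 5.5·140 = 625.
Buyers' price falls by P* − Pb = 136 − 114 = 22; sellers' price rises by Ps − P* = 140 − 136 = 4.
So producers capture 4/26 = 2/13 of each unit of subsidy.

Producer share = 2/13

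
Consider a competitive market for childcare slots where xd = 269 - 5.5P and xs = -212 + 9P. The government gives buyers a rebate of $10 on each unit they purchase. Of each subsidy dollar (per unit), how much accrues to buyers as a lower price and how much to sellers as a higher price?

Buyers gain 180/29 per unit; sellers gain 110/29 per unit

Pre-subsidy: 269 - 5.5P = -212 + 9P gives P* = 962/29, x* = 2510/29.
With the rebate, buyers effectively pay Pb = Ps − 10, where Ps is the price sellers receive.
Demand in terms of Ps becomes xd = 269 − 5.5(Ps − 10) = 324 - 5.5Ps. Setting this equal to supply: 324 - 5.5Ps = -212 + 9Ps, so Ps = 1072/29.
Buyers pay Pb = 1072/29 − 10 = 782/29; x' = -212 + 9·(1072/29) = 3500/29.
Buyers' price falls by P* − Pb = 962/29 − 782/29 = 180/29; sellers' price rises by Ps − P* = 1072/29 − 962/29 = 110/29.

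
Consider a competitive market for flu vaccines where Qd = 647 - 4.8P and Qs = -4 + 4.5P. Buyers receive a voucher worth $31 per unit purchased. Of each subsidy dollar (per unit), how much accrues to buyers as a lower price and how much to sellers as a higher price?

Buyers gain $15 per unit; sellers gain $16 per unit

Pre-subsidy: 647 - 4.8P = -4 + 4.5P gives P* = 70, Q* = 311.
With the rebate, buyers effectively pay Pb = Ps − 31, where Ps is the price sellers receive.
Demand in terms of Ps becomes Qd = 647 − 4.8(Ps − 31) = 795.8 - 4.8Ps. Setting this equal to supply: 795.8 - 4.8Ps = -4 + 4.5Ps, so Ps = 86.
Buyers pay Pb = 86 − 31 = 55; Q' = -4 + 4.5·86 = 383.
Buyers' price falls by P* − Pb = 70 − 55 = 15; sellers' price rises by Ps − P* = 86 − 70 = 16.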